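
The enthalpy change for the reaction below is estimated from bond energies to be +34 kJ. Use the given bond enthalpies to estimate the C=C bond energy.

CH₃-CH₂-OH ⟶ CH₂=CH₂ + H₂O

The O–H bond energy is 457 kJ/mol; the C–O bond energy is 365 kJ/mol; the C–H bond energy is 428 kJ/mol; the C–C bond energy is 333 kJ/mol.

D(C=C) ≈ 635 kJ/mol

Let D be the C=C bond energy.
Σ(broken) = 1×333 + 5×428 + 1×365 + 1×457 = 3295
Σ(formed) = 4×428 + 1×D + 2×457 = 2626 + D
ΔH = Σ(broken) − Σ(formed) = (3295) − (2626 + D) = +669 − D
Setting this equal to +34 kJ gives D = 635 kJ/mol.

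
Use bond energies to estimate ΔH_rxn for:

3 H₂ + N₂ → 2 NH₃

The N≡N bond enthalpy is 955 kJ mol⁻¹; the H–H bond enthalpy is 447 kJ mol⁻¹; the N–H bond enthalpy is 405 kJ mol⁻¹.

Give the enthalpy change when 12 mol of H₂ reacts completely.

Bonds broken (reactants):
  H–H: 3 × 447 = 1341
  N≡N: 1 × 955 = 955
  Σ(broken) = 2296 kJ
Bonds formed (products):
  N–H: 6 × 405 = 2430
  Σ(formed) = 2430 kJ
ΔH = Σ(broken) − Σ(formed) = 2296 − 2430 = −134 kJ
For 4× the reaction as written: 4 × (−134) = −536 kJ

ΔH = −536 kJ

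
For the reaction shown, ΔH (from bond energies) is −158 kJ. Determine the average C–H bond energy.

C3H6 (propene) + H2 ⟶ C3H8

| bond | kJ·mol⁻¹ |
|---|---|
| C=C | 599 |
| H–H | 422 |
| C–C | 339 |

D(C–H) ≈ 420 kJ/mol

Let D be the C–H bond energy.
Σ(broken) = 1×339 + 6×D + 1×599 + 1×422 = 1360 + 6D
Σ(formed) = 2×339 + 8×D = 678 + 8D
ΔH = Σ(broken) − Σ(formed) = (1360 + 6D) − (678 + 8D) = +682 − 2D
Setting this equal to −158 kJ gives 2D = 840, so D = 420 kJ/mol.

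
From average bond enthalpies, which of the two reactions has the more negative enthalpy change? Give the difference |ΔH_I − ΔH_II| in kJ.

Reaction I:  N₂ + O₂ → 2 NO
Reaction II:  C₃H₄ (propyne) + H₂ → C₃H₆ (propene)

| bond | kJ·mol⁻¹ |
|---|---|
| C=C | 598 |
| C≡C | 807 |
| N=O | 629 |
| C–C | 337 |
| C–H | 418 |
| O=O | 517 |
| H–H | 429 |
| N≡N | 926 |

Reaction I:
  Bonds broken (reactants):
    N≡N: 1 × 926 = 926
    O=O: 1 × 517 = 517
    Σ(broken) = 1443 kJ
  Bonds formed (products):
    N=O: 2 × 629 = 1258
    Σ(formed) = 1258 kJ
  ΔH_I = 1443 − 1258 = +185 kJ
Reaction II:
  Bonds broken (reactants):
    C≡C: 1 × 807 = 807
    C–C: 1 × 337 = 337
    C–H: 4 × 418 = 1672
    H–H: 1 × 429 = 429
    Σ(broken) = 3245 kJ
  Bonds formed (products):
    C–C: 1 × 337 = 337
    C–H: 6 × 418 = 2508
    C=C: 1 × 598 = 598
    Σ(formed) = 3443 kJ
  ΔH_II = 3245 − 3443 = −198 kJ
ΔH_I − ΔH_II = +383 kJ, so reaction II has the more negative ΔH; |ΔH_I − ΔH_II| = 383 kJ.

Reaction II, by 383 kJ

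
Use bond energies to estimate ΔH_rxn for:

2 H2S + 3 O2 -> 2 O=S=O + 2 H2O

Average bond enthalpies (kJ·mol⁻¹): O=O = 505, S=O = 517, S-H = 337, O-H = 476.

Bonds broken (reactants):
  O=O: 3 × 505 = 1515
  S-H: 4 × 337 = 1348
  Σ(broken) = 2863 kJ
Bonds formed (products):
  O-H: 4 × 476 = 1904
  S=O: 4 × 517 = 2068
  Σ(formed) = 3972 kJ
ΔH = Σ(broken) − Σ(formed) = 2863 − 3972 = −1109 kJ

ΔH ≈ −1109 kJ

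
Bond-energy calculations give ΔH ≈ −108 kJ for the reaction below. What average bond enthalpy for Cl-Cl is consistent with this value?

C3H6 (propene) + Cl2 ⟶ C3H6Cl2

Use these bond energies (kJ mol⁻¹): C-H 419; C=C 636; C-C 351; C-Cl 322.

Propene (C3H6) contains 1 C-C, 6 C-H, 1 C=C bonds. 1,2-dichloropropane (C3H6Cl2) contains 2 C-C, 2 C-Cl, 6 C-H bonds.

Let D be the Cl-Cl bond energy.
Σ(broken) = 1×351 + 6×419 + 1×636 + 1×D = 3501 + D
Σ(formed) = 2×351 + 2×322 + 6×419 = 3860
ΔH = Σ(broken) − Σ(formed) = (3501 + D) − (3860) = −359 + D
Setting this equal to −108 kJ gives D = 251 kJ/mol.

D(Cl-Cl) ≈ 251 kJ/mol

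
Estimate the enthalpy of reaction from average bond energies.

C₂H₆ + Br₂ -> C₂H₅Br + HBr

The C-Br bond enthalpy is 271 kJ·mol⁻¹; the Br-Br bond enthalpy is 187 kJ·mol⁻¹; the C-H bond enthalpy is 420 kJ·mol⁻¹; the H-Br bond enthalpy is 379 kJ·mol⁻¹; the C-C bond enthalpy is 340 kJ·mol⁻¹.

ΔH ≈ −43 kJ

Bonds broken (reactants):
  Br-Br: 1 × 187 = 187
  C-C: 1 × 340 = 340
  C-H: 6 × 420 = 2520
  Σ(broken) = 3047 kJ
Bonds formed (products):
  C-Br: 1 × 271 = 271
  C-C: 1 × 340 = 340
  C-H: 5 × 420 = 2100
  H-Br: 1 × 379 = 379
  Σ(formed) = 3090 kJ
ΔH = Σ(broken) − Σ(formed) = 3047 − 3090 = −43 kJ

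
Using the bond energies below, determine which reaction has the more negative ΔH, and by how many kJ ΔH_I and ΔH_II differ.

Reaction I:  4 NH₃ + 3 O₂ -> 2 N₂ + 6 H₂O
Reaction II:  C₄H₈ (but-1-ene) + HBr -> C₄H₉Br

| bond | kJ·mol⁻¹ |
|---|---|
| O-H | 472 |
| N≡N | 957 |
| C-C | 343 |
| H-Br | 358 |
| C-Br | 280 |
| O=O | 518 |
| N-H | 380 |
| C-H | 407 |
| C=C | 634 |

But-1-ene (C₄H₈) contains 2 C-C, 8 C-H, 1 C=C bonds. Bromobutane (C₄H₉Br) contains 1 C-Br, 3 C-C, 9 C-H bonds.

Reaction I, by 1426 kJ

Reaction I:
  Bonds broken (reactants):
    N-H: 12 × 380 = 4560
    O=O: 3 × 518 = 1554
    Σ(broken) = 6114 kJ
  Bonds formed (products):
    N≡N: 2 × 957 = 1914
    O-H: 12 × 472 = 5664
    Σ(formed) = 7578 kJ
  ΔH_I = 6114 − 7578 = −1464 kJ
Reaction II:
  Bonds broken (reactants):
    C-C: 2 × 343 = 686
    C-H: 8 × 407 = 3256
    C=C: 1 × 634 = 634
    H-Br: 1 × 358 = 358
    Σ(broken) = 4934 kJ
  Bonds formed (products):
    C-Br: 1 × 280 = 280
    C-C: 3 × 343 = 1029
    C-H: 9 × 407 = 3663
    Σ(formed) = 4972 kJ
  ΔH_II = 4934 − 4972 = −38 kJ
ΔH_I − ΔH_II = −1426 kJ, so reaction I has the more negative ΔH; |ΔH_I − ΔH_II| = 1426 kJ.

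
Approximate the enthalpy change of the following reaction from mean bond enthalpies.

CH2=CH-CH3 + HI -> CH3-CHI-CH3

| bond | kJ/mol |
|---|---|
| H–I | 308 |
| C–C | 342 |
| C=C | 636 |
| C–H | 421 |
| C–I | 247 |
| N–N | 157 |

ΔH ≈ −66 kJ

Bonds broken (reactants):
  C–C: 1 × 342 = 342
  C–H: 6 × 421 = 2526
  C=C: 1 × 636 = 636
  H–I: 1 × 308 = 308
  Σ(broken) = 3812 kJ
Bonds formed (products):
  C–C: 2 × 342 = 684
  C–H: 7 × 421 = 2947
  C–I: 1 × 247 = 247
  Σ(formed) = 3878 kJ
ΔH = Σ(broken) − Σ(formed) = 3812 − 3878 = −66 kJ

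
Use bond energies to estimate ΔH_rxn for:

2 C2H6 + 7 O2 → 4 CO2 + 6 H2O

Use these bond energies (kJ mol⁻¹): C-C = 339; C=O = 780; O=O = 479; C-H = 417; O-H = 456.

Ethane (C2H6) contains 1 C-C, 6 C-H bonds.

Bonds broken (reactants):
  C-C: 2 × 339 = 678
  C-H: 12 × 417 = 5004
  O=O: 7 × 479 = 3353
  Σ(broken) = 9035 kJ
Bonds formed (products):
  C=O: 8 × 780 = 6240
  O-H: 12 × 456 = 5472
  Σ(formed) = 11712 kJ
ΔH = Σ(broken) − Σ(formed) = 9035 − 11712 = −2677 kJ

ΔH ≈ −2677 kJ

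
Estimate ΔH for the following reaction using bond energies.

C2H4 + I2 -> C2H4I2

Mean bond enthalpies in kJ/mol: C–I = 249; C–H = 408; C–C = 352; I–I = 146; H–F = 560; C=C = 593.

ΔH ≈ −111 kJ

Bonds broken (reactants):
  C–H: 4 × 408 = 1632
  C=C: 1 × 593 = 593
  I–I: 1 × 146 = 146
  Σ(broken) = 2371 kJ
Bonds formed (products):
  C–C: 1 × 352 = 352
  C–H: 4 × 408 = 1632
  C–I: 2 × 249 = 498
  Σ(formed) = 2482 kJ
ΔH = Σ(broken) − Σ(formed) = 2371 − 2482 = −111 kJ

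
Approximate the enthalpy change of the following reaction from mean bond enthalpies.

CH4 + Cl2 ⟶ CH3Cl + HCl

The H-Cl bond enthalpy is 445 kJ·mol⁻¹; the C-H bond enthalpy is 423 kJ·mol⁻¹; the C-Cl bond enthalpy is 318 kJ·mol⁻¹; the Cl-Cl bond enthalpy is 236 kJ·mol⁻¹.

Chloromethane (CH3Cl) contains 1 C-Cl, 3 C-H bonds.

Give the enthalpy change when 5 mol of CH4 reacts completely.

ΔH = −520 kJ

Bonds broken (reactants):
  C-H: 4 × 423 = 1692
  Cl-Cl: 1 × 236 = 236
  Σ(broken) = 1928 kJ
Bonds formed (products):
  C-Cl: 1 × 318 = 318
  C-H: 3 × 423 = 1269
  H-Cl: 1 × 445 = 445
  Σ(formed) = 2032 kJ
ΔH = Σ(broken) − Σ(formed) = 1928 − 2032 = −104 kJ
For 5× the reaction as written: 5 × (−104) = −520 kJ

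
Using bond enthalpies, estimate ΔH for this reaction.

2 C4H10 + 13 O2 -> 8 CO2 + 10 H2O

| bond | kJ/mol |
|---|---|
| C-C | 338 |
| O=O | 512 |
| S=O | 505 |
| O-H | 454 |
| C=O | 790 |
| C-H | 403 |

Bonds broken (reactants):
  C-C: 6 × 338 = 2028
  C-H: 20 × 403 = 8060
  O=O: 13 × 512 = 6656
  Σ(broken) = 16744 kJ
Bonds formed (products):
  C=O: 16 × 790 = 12640
  O-H: 20 × 454 = 9080
  Σ(formed) = 21720 kJ
ΔH = Σ(broken) − Σ(formed) = 16744 − 21720 = −4976 kJ

ΔH ≈ −4976 kJ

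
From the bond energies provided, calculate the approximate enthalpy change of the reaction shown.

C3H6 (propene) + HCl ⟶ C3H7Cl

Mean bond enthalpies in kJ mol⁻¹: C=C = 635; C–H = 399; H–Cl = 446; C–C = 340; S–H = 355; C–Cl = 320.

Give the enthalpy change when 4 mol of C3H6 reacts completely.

Bonds broken (reactants):
  C–C: 1 × 340 = 340
  C–H: 6 × 399 = 2394
  C=C: 1 × 635 = 635
  H–Cl: 1 × 446 = 446
  Σ(broken) = 3815 kJ
Bonds formed (products):
  C–C: 2 × 340 = 680
  C–Cl: 1 × 320 = 320
  C–H: 7 × 399 = 2793
  Σ(formed) = 3793 kJ
ΔH = Σ(broken) − Σ(formed) = 3815 − 3793 = +22 kJ
For 4× the reaction as written: 4 × (+22) = +88 kJ

ΔH = +88 kJ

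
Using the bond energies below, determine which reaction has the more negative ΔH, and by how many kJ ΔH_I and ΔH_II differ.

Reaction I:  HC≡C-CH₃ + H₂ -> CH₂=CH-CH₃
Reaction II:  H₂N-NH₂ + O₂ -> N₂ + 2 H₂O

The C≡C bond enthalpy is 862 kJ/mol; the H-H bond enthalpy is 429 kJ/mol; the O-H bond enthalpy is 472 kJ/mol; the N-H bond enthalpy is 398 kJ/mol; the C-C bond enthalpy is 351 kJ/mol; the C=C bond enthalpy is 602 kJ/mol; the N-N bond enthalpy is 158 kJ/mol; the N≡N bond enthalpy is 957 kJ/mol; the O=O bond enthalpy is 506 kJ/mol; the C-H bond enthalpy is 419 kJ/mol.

Reaction II, by 440 kJ

Reaction I:
  Bonds broken (reactants):
    C≡C: 1 × 862 = 862
    C-C: 1 × 351 = 351
    C-H: 4 × 419 = 1676
    H-H: 1 × 429 = 429
    Σ(broken) = 3318 kJ
  Bonds formed (products):
    C-C: 1 × 351 = 351
    C-H: 6 × 419 = 2514
    C=C: 1 × 602 = 602
    Σ(formed) = 3467 kJ
  ΔH_I = 3318 − 3467 = −149 kJ
Reaction II:
  Bonds broken (reactants):
    N-H: 4 × 398 = 1592
    N-N: 1 × 158 = 158
    O=O: 1 × 506 = 506
    Σ(broken) = 2256 kJ
  Bonds formed (products):
    N≡N: 1 × 957 = 957
    O-H: 4 × 472 = 1888
    Σ(formed) = 2845 kJ
  ΔH_II = 2256 − 2845 = −589 kJ
ΔH_I − ΔH_II = +440 kJ, so reaction II has the more negative ΔH; |ΔH_I − ΔH_II| = 440 kJ.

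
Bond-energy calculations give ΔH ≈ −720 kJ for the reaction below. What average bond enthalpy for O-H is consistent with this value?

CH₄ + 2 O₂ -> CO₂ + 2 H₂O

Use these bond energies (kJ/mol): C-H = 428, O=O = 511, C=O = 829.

Let D be the O-H bond energy.
Σ(broken) = 4×428 + 2×511 = 2734
Σ(formed) = 2×829 + 4×D = 1658 + 4D
ΔH = Σ(broken) − Σ(formed) = (2734) − (1658 + 4D) = +1076 − 4D
Setting this equal to −720 kJ gives 4D = 1796, so D = 449 kJ/mol.

D(O-H) ≈ 449 kJ/mol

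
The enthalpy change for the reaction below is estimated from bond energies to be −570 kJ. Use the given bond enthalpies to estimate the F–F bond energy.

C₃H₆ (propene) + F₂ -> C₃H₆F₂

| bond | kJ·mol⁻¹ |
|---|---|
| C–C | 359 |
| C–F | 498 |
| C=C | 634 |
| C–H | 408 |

D(F–F) ≈ 151 kJ/mol

Let D be the F–F bond energy.
Σ(broken) = 1×359 + 6×408 + 1×634 + 1×D = 3441 + D
Σ(formed) = 2×359 + 2×498 + 6×408 = 4162
ΔH = Σ(broken) − Σ(formed) = (3441 + D) − (4162) = −721 + D
Setting this equal to −570 kJ gives D = 151 kJ/mol.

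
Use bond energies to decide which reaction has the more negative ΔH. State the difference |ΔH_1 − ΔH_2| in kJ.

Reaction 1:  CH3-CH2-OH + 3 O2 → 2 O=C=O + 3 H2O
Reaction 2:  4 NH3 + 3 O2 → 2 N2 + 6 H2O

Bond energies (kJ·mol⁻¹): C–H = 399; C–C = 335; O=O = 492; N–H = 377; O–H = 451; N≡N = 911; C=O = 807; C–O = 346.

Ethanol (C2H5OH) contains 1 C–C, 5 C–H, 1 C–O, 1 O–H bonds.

Reaction 1:
  Bonds broken (reactants):
    C–C: 1 × 335 = 335
    C–H: 5 × 399 = 1995
    C–O: 1 × 346 = 346
    O–H: 1 × 451 = 451
    O=O: 3 × 492 = 1476
    Σ(broken) = 4603 kJ
  Bonds formed (products):
    C=O: 4 × 807 = 3228
    O–H: 6 × 451 = 2706
    Σ(formed) = 5934 kJ
  ΔH_1 = 4603 − 5934 = −1331 kJ
Reaction 2:
  Bonds broken (reactants):
    N–H: 12 × 377 = 4524
    O=O: 3 × 492 = 1476
    Σ(broken) = 6000 kJ
  Bonds formed (products):
    N≡N: 2 × 911 = 1822
    O–H: 12 × 451 = 5412
    Σ(formed) = 7234 kJ
  ΔH_2 = 6000 − 7234 = −1234 kJ
ΔH_1 − ΔH_2 = −97 kJ, so reaction 1 has the more negative ΔH; |ΔH_1 − ΔH_2| = 97 kJ.

Reaction 1, by 97 kJ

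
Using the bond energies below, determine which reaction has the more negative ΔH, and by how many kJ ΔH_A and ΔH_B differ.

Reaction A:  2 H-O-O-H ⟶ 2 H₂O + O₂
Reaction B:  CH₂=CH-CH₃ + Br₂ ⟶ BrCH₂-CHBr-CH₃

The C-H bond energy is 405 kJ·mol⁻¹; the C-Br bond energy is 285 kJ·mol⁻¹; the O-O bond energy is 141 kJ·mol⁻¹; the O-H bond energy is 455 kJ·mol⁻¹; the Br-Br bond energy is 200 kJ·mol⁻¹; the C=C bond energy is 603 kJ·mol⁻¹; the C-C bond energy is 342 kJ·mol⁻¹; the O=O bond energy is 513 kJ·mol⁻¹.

Reaction A:
  Bonds broken (reactants):
    O-H: 4 × 455 = 1820
    O-O: 2 × 141 = 282
    Σ(broken) = 2102 kJ
  Bonds formed (products):
    O-H: 4 × 455 = 1820
    O=O: 1 × 513 = 513
    Σ(formed) = 2333 kJ
  ΔH_A = 2102 − 2333 = −231 kJ
Reaction B:
  Bonds broken (reactants):
    Br-Br: 1 × 200 = 200
    C-C: 1 × 342 = 342
    C-H: 6 × 405 = 2430
    C=C: 1 × 603 = 603
    Σ(broken) = 3575 kJ
  Bonds formed (products):
    C-Br: 2 × 285 = 570
    C-C: 2 × 342 = 684
    C-H: 6 × 405 = 2430
    Σ(formed) = 3684 kJ
  ΔH_B = 3575 − 3684 = −109 kJ
ΔH_A − ΔH_B = −122 kJ, so reaction A has the more negative ΔH; |ΔH_A − ΔH_B| = 122 kJ.

Reaction A, by 122 kJ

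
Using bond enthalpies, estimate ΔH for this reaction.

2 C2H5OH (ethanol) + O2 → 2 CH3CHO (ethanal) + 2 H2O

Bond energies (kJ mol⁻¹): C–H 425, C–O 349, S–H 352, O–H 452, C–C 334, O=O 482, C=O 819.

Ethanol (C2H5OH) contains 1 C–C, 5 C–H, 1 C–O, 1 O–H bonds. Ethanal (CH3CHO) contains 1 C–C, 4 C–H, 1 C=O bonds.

ΔH ≈ −512 kJ

Bonds broken (reactants):
  C–C: 2 × 334 = 668
  C–H: 10 × 425 = 4250
  C–O: 2 × 349 = 698
  O–H: 2 × 452 = 904
  O=O: 1 × 482 = 482
  Σ(broken) = 7002 kJ
Bonds formed (products):
  C–C: 2 × 334 = 668
  C–H: 8 × 425 = 3400
  C=O: 2 × 819 = 1638
  O–H: 4 × 452 = 1808
  Σ(formed) = 7514 kJ
ΔH = Σ(broken) − Σ(formed) = 7002 − 7514 = −512 kJ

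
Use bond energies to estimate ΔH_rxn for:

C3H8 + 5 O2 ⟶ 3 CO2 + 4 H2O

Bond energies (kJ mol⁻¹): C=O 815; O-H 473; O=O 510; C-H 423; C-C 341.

Bonds broken (reactants):
  C-C: 2 × 341 = 682
  C-H: 8 × 423 = 3384
  O=O: 5 × 510 = 2550
  Σ(broken) = 6616 kJ
Bonds formed (products):
  C=O: 6 × 815 = 4890
  O-H: 8 × 473 = 3784
  Σ(formed) = 8674 kJ
ΔH = Σ(broken) − Σ(formed) = 6616 − 8674 = −2058 kJ

ΔH ≈ −2058 kJ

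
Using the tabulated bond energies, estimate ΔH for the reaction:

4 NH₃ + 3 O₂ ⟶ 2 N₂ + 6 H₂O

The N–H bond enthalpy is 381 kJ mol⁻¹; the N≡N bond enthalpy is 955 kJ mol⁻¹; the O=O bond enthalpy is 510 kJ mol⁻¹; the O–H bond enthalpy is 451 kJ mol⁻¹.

Bonds broken (reactants):
  N–H: 12 × 381 = 4572
  O=O: 3 × 510 = 1530
  Σ(broken) = 6102 kJ
Bonds formed (products):
  N≡N: 2 × 955 = 1910
  O–H: 12 × 451 = 5412
  Σ(formed) = 7322 kJ
ΔH = Σ(broken) − Σ(formed) = 6102 − 7322 = −1220 kJ

ΔH ≈ −1220 kJ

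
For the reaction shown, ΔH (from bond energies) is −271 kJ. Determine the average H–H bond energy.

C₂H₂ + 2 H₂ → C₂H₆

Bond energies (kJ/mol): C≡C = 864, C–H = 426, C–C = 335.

D(H–H) ≈ 452 kJ/mol

Let D be the H–H bond energy.
Σ(broken) = 1×864 + 2×426 + 2×D = 1716 + 2D
Σ(formed) = 1×335 + 6×426 = 2891
ΔH = Σ(broken) − Σ(formed) = (1716 + 2D) − (2891) = −1175 + 2D
Setting this equal to −271 kJ gives 2D = 904, so D = 452 kJ/mol.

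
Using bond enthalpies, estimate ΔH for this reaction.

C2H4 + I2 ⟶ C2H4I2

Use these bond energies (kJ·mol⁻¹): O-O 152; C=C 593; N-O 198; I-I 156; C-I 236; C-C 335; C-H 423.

ΔH ≈ −58 kJ

Bonds broken (reactants):
  C-H: 4 × 423 = 1692
  C=C: 1 × 593 = 593
  I-I: 1 × 156 = 156
  Σ(broken) = 2441 kJ
Bonds formed (products):
  C-C: 1 × 335 = 335
  C-H: 4 × 423 = 1692
  C-I: 2 × 236 = 472
  Σ(formed) = 2499 kJ
ΔH = Σ(broken) − Σ(formed) = 2441 − 2499 = −58 kJ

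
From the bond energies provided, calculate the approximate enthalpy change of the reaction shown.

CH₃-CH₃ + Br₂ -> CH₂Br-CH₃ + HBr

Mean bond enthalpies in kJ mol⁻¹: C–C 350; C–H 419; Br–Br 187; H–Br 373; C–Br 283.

Bonds broken (reactants):
  Br–Br: 1 × 187 = 187
  C–C: 1 × 350 = 350
  C–H: 6 × 419 = 2514
  Σ(broken) = 3051 kJ
Bonds formed (products):
  C–Br: 1 × 283 = 283
  C–C: 1 × 350 = 350
  C–H: 5 × 419 = 2095
  H–Br: 1 × 373 = 373
  Σ(formed) = 3101 kJ
ΔH = Σ(broken) − Σ(formed) = 3051 − 3101 = −50 kJ

ΔH ≈ −50 kJ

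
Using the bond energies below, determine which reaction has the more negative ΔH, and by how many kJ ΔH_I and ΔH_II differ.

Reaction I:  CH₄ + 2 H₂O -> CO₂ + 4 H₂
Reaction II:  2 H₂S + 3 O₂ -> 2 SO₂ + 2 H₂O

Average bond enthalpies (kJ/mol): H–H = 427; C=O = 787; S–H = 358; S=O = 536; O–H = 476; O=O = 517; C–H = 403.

Reaction I:
  Bonds broken (reactants):
    C–H: 4 × 403 = 1612
    O–H: 4 × 476 = 1904
    Σ(broken) = 3516 kJ
  Bonds formed (products):
    C=O: 2 × 787 = 1574
    H–H: 4 × 427 = 1708
    Σ(formed) = 3282 kJ
  ΔH_I = 3516 − 3282 = +234 kJ
Reaction II:
  Bonds broken (reactants):
    O=O: 3 × 517 = 1551
    S–H: 4 × 358 = 1432
    Σ(broken) = 2983 kJ
  Bonds formed (products):
    O–H: 4 × 476 = 1904
    S=O: 4 × 536 = 2144
    Σ(formed) = 4048 kJ
  ΔH_II = 2983 − 4048 = −1065 kJ
ΔH_I − ΔH_II = +1299 kJ, so reaction II has the more negative ΔH; |ΔH_I − ΔH_II| = 1299 kJ.

Reaction II, by 1299 kJ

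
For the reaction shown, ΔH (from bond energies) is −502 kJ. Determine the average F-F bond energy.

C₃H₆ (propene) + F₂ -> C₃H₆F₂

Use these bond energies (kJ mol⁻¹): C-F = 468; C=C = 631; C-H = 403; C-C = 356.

Let D be the F-F bond energy.
Σ(broken) = 1×356 + 6×403 + 1×631 + 1×D = 3405 + D
Σ(formed) = 2×356 + 2×468 + 6×403 = 4066
ΔH = Σ(broken) − Σ(formed) = (3405 + D) − (4066) = −661 + D
Setting this equal to −502 kJ gives D = 159 kJ/mol.

D(F-F) ≈ 159 kJ/mol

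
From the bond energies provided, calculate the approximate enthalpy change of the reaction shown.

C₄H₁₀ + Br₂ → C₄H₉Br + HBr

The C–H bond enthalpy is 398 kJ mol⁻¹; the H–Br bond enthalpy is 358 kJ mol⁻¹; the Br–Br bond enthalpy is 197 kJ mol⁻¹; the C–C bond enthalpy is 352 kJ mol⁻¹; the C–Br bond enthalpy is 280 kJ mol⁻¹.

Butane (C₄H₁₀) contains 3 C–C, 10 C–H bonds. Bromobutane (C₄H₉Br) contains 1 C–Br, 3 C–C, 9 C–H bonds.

ΔH ≈ −43 kJ

Bonds broken (reactants):
  Br–Br: 1 × 197 = 197
  C–C: 3 × 352 = 1056
  C–H: 10 × 398 = 3980
  Σ(broken) = 5233 kJ
Bonds formed (products):
  C–Br: 1 × 280 = 280
  C–C: 3 × 352 = 1056
  C–H: 9 × 398 = 3582
  H–Br: 1 × 358 = 358
  Σ(formed) = 5276 kJ
ΔH = Σ(broken) − Σ(formed) = 5233 − 5276 = −43 kJ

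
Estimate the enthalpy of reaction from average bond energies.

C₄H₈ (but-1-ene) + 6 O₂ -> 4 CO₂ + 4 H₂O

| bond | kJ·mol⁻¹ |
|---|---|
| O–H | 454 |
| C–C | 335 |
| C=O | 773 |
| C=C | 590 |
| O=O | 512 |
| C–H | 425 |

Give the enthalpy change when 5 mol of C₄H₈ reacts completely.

Bonds broken (reactants):
  C–C: 2 × 335 = 670
  C–H: 8 × 425 = 3400
  C=C: 1 × 590 = 590
  O=O: 6 × 512 = 3072
  Σ(broken) = 7732 kJ
Bonds formed (products):
  C=O: 8 × 773 = 6184
  O–H: 8 × 454 = 3632
  Σ(formed) = 9816 kJ
ΔH = Σ(broken) − Σ(formed) = 7732 − 9816 = −2084 kJ
For 5× the reaction as written: 5 × (−2084) = −10420 kJ

ΔH = −10420 kJ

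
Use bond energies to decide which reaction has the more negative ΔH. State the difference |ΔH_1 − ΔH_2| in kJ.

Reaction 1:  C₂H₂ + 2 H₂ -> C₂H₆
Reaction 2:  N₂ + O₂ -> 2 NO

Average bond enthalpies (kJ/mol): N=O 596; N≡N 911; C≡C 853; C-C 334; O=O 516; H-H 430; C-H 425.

Reaction 1, by 556 kJ

Reaction 1:
  Bonds broken (reactants):
    C≡C: 1 × 853 = 853
    C-H: 2 × 425 = 850
    H-H: 2 × 430 = 860
    Σ(broken) = 2563 kJ
  Bonds formed (products):
    C-C: 1 × 334 = 334
    C-H: 6 × 425 = 2550
    Σ(formed) = 2884 kJ
  ΔH_1 = 2563 − 2884 = −321 kJ
Reaction 2:
  Bonds broken (reactants):
    N≡N: 1 × 911 = 911
    O=O: 1 × 516 = 516
    Σ(broken) = 1427 kJ
  Bonds formed (products):
    N=O: 2 × 596 = 1192
    Σ(formed) = 1192 kJ
  ΔH_2 = 1427 − 1192 = +235 kJ
ΔH_1 − ΔH_2 = −556 kJ, so reaction 1 has the more negative ΔH; |ΔH_1 − ΔH_2| = 556 kJ.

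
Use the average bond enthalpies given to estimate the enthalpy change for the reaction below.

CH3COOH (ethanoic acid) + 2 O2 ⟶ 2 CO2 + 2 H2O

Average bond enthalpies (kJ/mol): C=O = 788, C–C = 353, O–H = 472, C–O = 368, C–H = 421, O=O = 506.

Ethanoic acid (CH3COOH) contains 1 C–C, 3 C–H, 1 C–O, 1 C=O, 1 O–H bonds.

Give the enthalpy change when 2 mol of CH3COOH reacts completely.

ΔH = −1568 kJ

Bonds broken (reactants):
  C–C: 1 × 353 = 353
  C–H: 3 × 421 = 1263
  C–O: 1 × 368 = 368
  C=O: 1 × 788 = 788
  O–H: 1 × 472 = 472
  O=O: 2 × 506 = 1012
  Σ(broken) = 4256 kJ
Bonds formed (products):
  C=O: 4 × 788 = 3152
  O–H: 4 × 472 = 1888
  Σ(formed) = 5040 kJ
ΔH = Σ(broken) − Σ(formed) = 4256 − 5040 = −784 kJ
For 2× the reaction as written: 2 × (−784) = −1568 kJ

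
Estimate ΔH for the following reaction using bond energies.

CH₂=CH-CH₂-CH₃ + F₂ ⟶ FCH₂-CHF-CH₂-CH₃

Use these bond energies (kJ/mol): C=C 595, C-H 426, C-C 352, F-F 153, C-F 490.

Bonds broken (reactants):
  C-C: 2 × 352 = 704
  C-H: 8 × 426 = 3408
  C=C: 1 × 595 = 595
  F-F: 1 × 153 = 153
  Σ(broken) = 4860 kJ
Bonds formed (products):
  C-C: 3 × 352 = 1056
  C-F: 2 × 490 = 980
  C-H: 8 × 426 = 3408
  Σ(formed) = 5444 kJ
ΔH = Σ(broken) − Σ(formed) = 4860 − 5444 = −584 kJ

ΔH ≈ −584 kJ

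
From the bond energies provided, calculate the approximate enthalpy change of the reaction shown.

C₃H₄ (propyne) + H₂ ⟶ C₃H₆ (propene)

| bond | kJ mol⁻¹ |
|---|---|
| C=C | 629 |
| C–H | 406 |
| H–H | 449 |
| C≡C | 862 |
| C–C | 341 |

Bonds broken (reactants):
  C≡C: 1 × 862 = 862
  C–C: 1 × 341 = 341
  C–H: 4 × 406 = 1624
  H–H: 1 × 449 = 449
  Σ(broken) = 3276 kJ
Bonds formed (products):
  C–C: 1 × 341 = 341
  C–H: 6 × 406 = 2436
  C=C: 1 × 629 = 629
  Σ(formed) = 3406 kJ
ΔH = Σ(broken) − Σ(formed) = 3276 − 3406 = −130 kJ

ΔH ≈ −130 kJ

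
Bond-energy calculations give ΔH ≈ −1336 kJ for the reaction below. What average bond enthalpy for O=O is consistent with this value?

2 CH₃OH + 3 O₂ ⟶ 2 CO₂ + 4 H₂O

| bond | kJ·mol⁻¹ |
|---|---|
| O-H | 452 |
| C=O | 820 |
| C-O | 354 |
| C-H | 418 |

Let D be the O=O bond energy.
Σ(broken) = 6×418 + 2×354 + 2×452 + 3×D = 4120 + 3D
Σ(formed) = 4×820 + 8×452 = 6896
ΔH = Σ(broken) − Σ(formed) = (4120 + 3D) − (6896) = −2776 + 3D
Setting this equal to −1336 kJ gives 3D = 1440, so D = 480 kJ/mol.

D(O=O) ≈ 480 kJ/mol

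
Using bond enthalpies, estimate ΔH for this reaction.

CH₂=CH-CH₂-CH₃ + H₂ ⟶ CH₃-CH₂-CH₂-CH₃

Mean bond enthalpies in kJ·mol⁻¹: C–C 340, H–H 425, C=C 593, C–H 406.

ΔH ≈ −134 kJ

Bonds broken (reactants):
  C–C: 2 × 340 = 680
  C–H: 8 × 406 = 3248
  C=C: 1 × 593 = 593
  H–H: 1 × 425 = 425
  Σ(broken) = 4946 kJ
Bonds formed (products):
  C–C: 3 × 340 = 1020
  C–H: 10 × 406 = 4060
  Σ(formed) = 5080 kJ
ΔH = Σ(broken) − Σ(formed) = 4946 − 5080 = −134 kJ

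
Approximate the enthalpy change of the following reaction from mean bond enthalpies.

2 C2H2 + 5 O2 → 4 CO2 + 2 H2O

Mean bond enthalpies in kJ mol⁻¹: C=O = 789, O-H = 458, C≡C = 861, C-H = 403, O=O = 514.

ΔH ≈ −2240 kJ

Bonds broken (reactants):
  C≡C: 2 × 861 = 1722
  C-H: 4 × 403 = 1612
  O=O: 5 × 514 = 2570
  Σ(broken) = 5904 kJ
Bonds formed (products):
  C=O: 8 × 789 = 6312
  O-H: 4 × 458 = 1832
  Σ(formed) = 8144 kJ
ΔH = Σ(broken) − Σ(formed) = 5904 − 8144 = −2240 kJ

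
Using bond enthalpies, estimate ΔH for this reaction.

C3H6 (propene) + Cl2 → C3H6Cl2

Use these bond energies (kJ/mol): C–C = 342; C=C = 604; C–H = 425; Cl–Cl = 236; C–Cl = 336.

ΔH ≈ −174 kJ

Bonds broken (reactants):
  C–C: 1 × 342 = 342
  C–H: 6 × 425 = 2550
  C=C: 1 × 604 = 604
  Cl–Cl: 1 × 236 = 236
  Σ(broken) = 3732 kJ
Bonds formed (products):
  C–C: 2 × 342 = 684
  C–Cl: 2 × 336 = 672
  C–H: 6 × 425 = 2550
  Σ(formed) = 3906 kJ
ΔH = Σ(broken) − Σ(formed) = 3732 − 3906 = −174 kJ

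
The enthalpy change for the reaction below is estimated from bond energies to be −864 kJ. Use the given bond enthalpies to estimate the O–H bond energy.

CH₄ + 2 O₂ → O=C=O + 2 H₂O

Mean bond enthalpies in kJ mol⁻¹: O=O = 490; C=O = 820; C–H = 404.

D(O–H) ≈ 455 kJ/mol

Let D be the O–H bond energy.
Σ(broken) = 4×404 + 2×490 = 2596
Σ(formed) = 2×820 + 4×D = 1640 + 4D
ΔH = Σ(broken) − Σ(formed) = (2596) − (1640 + 4D) = +956 − 4D
Setting this equal to −864 kJ gives 4D = 1820, so D = 455 kJ/mol.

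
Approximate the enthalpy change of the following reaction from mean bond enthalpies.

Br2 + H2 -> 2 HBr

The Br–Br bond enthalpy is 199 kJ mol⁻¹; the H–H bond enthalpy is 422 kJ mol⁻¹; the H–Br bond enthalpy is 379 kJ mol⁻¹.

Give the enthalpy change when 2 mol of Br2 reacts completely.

ΔH = −274 kJ

Bonds broken (reactants):
  Br–Br: 1 × 199 = 199
  H–H: 1 × 422 = 422
  Σ(broken) = 621 kJ
Bonds formed (products):
  H–Br: 2 × 379 = 758
  Σ(formed) = 758 kJ
ΔH = Σ(broken) − Σ(formed) = 621 − 758 = −137 kJ
For 2× the reaction as written: 2 × (−137) = −274 kJ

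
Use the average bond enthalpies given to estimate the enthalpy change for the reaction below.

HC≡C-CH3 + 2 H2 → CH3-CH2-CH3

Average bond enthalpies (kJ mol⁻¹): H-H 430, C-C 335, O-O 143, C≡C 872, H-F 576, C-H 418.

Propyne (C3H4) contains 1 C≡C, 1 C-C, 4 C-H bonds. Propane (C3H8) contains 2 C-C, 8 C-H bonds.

Bonds broken (reactants):
  C≡C: 1 × 872 = 872
  C-C: 1 × 335 = 335
  C-H: 4 × 418 = 1672
  H-H: 2 × 430 = 860
  Σ(broken) = 3739 kJ
Bonds formed (products):
  C-C: 2 × 335 = 670
  C-H: 8 × 418 = 3344
  Σ(formed) = 4014 kJ
ΔH = Σ(broken) − Σ(formed) = 3739 − 4014 = −275 kJ

ΔH ≈ −275 kJ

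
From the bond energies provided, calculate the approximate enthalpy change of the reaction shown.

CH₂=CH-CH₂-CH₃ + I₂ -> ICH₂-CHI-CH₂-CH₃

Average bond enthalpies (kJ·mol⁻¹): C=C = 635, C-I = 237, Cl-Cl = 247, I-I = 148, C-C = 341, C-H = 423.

Bonds broken (reactants):
  C-C: 2 × 341 = 682
  C-H: 8 × 423 = 3384
  C=C: 1 × 635 = 635
  I-I: 1 × 148 = 148
  Σ(broken) = 4849 kJ
Bonds formed (products):
  C-C: 3 × 341 = 1023
  C-H: 8 × 423 = 3384
  C-I: 2 × 237 = 474
  Σ(formed) = 4881 kJ
ΔH = Σ(broken) − Σ(formed) = 4849 − 4881 = −32 kJ

ΔH ≈ −32 kJ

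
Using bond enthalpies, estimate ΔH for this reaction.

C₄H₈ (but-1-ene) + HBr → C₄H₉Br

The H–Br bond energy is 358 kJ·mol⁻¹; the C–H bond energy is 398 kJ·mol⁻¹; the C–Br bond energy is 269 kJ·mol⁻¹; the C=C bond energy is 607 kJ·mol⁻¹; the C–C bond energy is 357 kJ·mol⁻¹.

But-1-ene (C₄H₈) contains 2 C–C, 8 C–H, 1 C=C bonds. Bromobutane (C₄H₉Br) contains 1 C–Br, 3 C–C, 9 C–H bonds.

ΔH ≈ −59 kJ

Bonds broken (reactants):
  C–C: 2 × 357 = 714
  C–H: 8 × 398 = 3184
  C=C: 1 × 607 = 607
  H–Br: 1 × 358 = 358
  Σ(broken) = 4863 kJ
Bonds formed (products):
  C–Br: 1 × 269 = 269
  C–C: 3 × 357 = 1071
  C–H: 9 × 398 = 3582
  Σ(formed) = 4922 kJ
ΔH = Σ(broken) − Σ(formed) = 4863 − 4922 = −59 kJ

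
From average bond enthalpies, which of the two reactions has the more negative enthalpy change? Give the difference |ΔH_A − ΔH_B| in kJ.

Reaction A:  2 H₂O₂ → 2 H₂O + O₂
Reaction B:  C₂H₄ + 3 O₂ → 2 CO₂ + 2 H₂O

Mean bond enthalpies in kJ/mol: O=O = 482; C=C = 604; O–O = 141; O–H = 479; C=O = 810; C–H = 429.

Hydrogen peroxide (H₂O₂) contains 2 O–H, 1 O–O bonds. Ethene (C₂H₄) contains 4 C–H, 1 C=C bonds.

Reaction A:
  Bonds broken (reactants):
    O–H: 4 × 479 = 1916
    O–O: 2 × 141 = 282
    Σ(broken) = 2198 kJ
  Bonds formed (products):
    O–H: 4 × 479 = 1916
    O=O: 1 × 482 = 482
    Σ(formed) = 2398 kJ
  ΔH_A = 2198 − 2398 = −200 kJ
Reaction B:
  Bonds broken (reactants):
    C–H: 4 × 429 = 1716
    C=C: 1 × 604 = 604
    O=O: 3 × 482 = 1446
    Σ(broken) = 3766 kJ
  Bonds formed (products):
    C=O: 4 × 810 = 3240
    O–H: 4 × 479 = 1916
    Σ(formed) = 5156 kJ
  ΔH_B = 3766 − 5156 = −1390 kJ
ΔH_A − ΔH_B = +1190 kJ, so reaction B has the more negative ΔH; |ΔH_A − ΔH_B| = 1190 kJ.

Reaction B, by 1190 kJ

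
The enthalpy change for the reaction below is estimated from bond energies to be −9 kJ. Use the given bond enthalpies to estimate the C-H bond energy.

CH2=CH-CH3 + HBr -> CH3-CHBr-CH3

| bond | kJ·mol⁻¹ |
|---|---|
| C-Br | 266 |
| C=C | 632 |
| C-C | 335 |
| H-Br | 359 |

D(C-H) ≈ 399 kJ/mol

Let D be the C-H bond energy.
Σ(broken) = 1×335 + 6×D + 1×632 + 1×359 = 1326 + 6D
Σ(formed) = 1×266 + 2×335 + 7×D = 936 + 7D
ΔH = Σ(broken) − Σ(formed) = (1326 + 6D) − (936 + 7D) = +390 − D
Setting this equal to −9 kJ gives D = 399 kJ/mol.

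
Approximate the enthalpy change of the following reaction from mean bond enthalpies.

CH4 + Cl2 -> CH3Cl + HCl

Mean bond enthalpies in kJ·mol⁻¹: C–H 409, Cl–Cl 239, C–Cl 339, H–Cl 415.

Bonds broken (reactants):
  C–H: 4 × 409 = 1636
  Cl–Cl: 1 × 239 = 239
  Σ(broken) = 1875 kJ
Bonds formed (products):
  C–Cl: 1 × 339 = 339
  C–H: 3 × 409 = 1227
  H–Cl: 1 × 415 = 415
  Σ(formed) = 1981 kJ
ΔH = Σ(broken) − Σ(formed) = 1875 − 1981 = −106 kJ

ΔH ≈ −106 kJ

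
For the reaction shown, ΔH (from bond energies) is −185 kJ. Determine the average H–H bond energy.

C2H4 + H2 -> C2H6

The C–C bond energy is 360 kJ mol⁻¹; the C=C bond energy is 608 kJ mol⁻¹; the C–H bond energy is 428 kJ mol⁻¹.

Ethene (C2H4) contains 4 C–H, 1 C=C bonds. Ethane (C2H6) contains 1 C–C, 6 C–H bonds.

D(H–H) ≈ 423 kJ/mol

Let D be the H–H bond energy.
Σ(broken) = 4×428 + 1×608 + 1×D = 2320 + D
Σ(formed) = 1×360 + 6×428 = 2928
ΔH = Σ(broken) − Σ(formed) = (2320 + D) − (2928) = −608 + D
Setting this equal to −185 kJ gives D = 423 kJ/mol.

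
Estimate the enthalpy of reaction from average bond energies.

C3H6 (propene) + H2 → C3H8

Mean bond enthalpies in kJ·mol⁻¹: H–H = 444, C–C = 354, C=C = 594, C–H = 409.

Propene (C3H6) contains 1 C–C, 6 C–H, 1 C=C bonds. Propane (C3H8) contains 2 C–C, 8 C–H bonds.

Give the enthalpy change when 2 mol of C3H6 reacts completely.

ΔH = −268 kJ

Bonds broken (reactants):
  C–C: 1 × 354 = 354
  C–H: 6 × 409 = 2454
  C=C: 1 × 594 = 594
  H–H: 1 × 444 = 444
  Σ(broken) = 3846 kJ
Bonds formed (products):
  C–C: 2 × 354 = 708
  C–H: 8 × 409 = 3272
  Σ(formed) = 3980 kJ
ΔH = Σ(broken) − Σ(formed) = 3846 − 3980 = −134 kJ
For 2× the reaction as written: 2 × (−134) = −268 kJ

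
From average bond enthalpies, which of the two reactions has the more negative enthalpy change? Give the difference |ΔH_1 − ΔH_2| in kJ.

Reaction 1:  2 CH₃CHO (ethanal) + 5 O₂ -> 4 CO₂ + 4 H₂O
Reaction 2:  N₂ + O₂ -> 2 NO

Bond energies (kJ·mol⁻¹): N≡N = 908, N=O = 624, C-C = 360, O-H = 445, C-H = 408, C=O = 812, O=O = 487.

Reaction 1, by 2160 kJ

Reaction 1:
  Bonds broken (reactants):
    C-C: 2 × 360 = 720
    C-H: 8 × 408 = 3264
    C=O: 2 × 812 = 1624
    O=O: 5 × 487 = 2435
    Σ(broken) = 8043 kJ
  Bonds formed (products):
    C=O: 8 × 812 = 6496
    O-H: 8 × 445 = 3560
    Σ(formed) = 10056 kJ
  ΔH_1 = 8043 − 10056 = −2013 kJ
Reaction 2:
  Bonds broken (reactants):
    N≡N: 1 × 908 = 908
    O=O: 1 × 487 = 487
    Σ(broken) = 1395 kJ
  Bonds formed (products):
    N=O: 2 × 624 = 1248
    Σ(formed) = 1248 kJ
  ΔH_2 = 1395 − 1248 = +147 kJ
ΔH_1 − ΔH_2 = −2160 kJ, so reaction 1 has the more negative ΔH; |ΔH_1 − ΔH_2| = 2160 kJ.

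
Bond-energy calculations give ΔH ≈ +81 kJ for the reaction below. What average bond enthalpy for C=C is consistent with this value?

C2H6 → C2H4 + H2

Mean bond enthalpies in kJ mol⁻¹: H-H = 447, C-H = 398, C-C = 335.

D(C=C) ≈ 603 kJ/mol

Let D be the C=C bond energy.
Σ(broken) = 1×335 + 6×398 = 2723
Σ(formed) = 4×398 + 1×D + 1×447 = 2039 + D
ΔH = Σ(broken) − Σ(formed) = (2723) − (2039 + D) = +684 − D
Setting this equal to +81 kJ gives D = 603 kJ/mol.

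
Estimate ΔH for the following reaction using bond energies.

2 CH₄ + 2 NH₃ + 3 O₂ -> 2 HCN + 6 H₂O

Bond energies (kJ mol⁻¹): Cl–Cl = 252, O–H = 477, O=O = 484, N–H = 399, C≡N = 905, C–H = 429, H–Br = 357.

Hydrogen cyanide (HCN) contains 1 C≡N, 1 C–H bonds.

ΔH ≈ −1114 kJ

Bonds broken (reactants):
  C–H: 8 × 429 = 3432
  N–H: 6 × 399 = 2394
  O=O: 3 × 484 = 1452
  Σ(broken) = 7278 kJ
Bonds formed (products):
  C≡N: 2 × 905 = 1810
  C–H: 2 × 429 = 858
  O–H: 12 × 477 = 5724
  Σ(formed) = 8392 kJ
ΔH = Σ(broken) − Σ(formed) = 7278 − 8392 = −1114 kJ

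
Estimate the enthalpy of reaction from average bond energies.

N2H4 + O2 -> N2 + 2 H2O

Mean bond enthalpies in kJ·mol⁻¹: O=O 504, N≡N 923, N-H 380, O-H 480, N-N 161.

ΔH ≈ −658 kJ

Bonds broken (reactants):
  N-H: 4 × 380 = 1520
  N-N: 1 × 161 = 161
  O=O: 1 × 504 = 504
  Σ(broken) = 2185 kJ
Bonds formed (products):
  N≡N: 1 × 923 = 923
  O-H: 4 × 480 = 1920
  Σ(formed) = 2843 kJ
ΔH = Σ(broken) − Σ(formed) = 2185 − 2843 = −658 kJ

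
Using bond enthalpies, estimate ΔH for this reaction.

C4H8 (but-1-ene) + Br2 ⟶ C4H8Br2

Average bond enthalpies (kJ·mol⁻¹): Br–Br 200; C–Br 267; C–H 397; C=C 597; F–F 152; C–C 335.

Bonds broken (reactants):
  Br–Br: 1 × 200 = 200
  C–C: 2 × 335 = 670
  C–H: 8 × 397 = 3176
  C=C: 1 × 597 = 597
  Σ(broken) = 4643 kJ
Bonds formed (products):
  C–Br: 2 × 267 = 534
  C–C: 3 × 335 = 1005
  C–H: 8 × 397 = 3176
  Σ(formed) = 4715 kJ
ΔH = Σ(broken) − Σ(formed) = 4643 − 4715 = −72 kJ

ΔH ≈ −72 kJ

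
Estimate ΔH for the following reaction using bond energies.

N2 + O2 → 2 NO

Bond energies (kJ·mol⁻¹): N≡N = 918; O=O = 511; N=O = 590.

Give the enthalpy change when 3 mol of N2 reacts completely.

ΔH = +747 kJ

Bonds broken (reactants):
  N≡N: 1 × 918 = 918
  O=O: 1 × 511 = 511
  Σ(broken) = 1429 kJ
Bonds formed (products):
  N=O: 2 × 590 = 1180
  Σ(formed) = 1180 kJ
ΔH = Σ(broken) − Σ(formed) = 1429 − 1180 = +249 kJ
For 3× the reaction as written: 3 × (+249) = +747 kJ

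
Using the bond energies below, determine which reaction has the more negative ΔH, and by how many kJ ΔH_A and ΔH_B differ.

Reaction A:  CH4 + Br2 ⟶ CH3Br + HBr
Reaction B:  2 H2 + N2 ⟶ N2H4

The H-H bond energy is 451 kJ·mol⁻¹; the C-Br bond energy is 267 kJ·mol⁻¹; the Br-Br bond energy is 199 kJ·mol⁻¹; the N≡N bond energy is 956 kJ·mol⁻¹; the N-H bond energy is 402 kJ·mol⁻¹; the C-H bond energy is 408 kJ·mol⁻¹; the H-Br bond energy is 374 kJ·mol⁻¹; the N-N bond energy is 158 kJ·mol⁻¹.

Reaction A:
  Bonds broken (reactants):
    Br-Br: 1 × 199 = 199
    C-H: 4 × 408 = 1632
    Σ(broken) = 1831 kJ
  Bonds formed (products):
    C-Br: 1 × 267 = 267
    C-H: 3 × 408 = 1224
    H-Br: 1 × 374 = 374
    Σ(formed) = 1865 kJ
  ΔH_A = 1831 − 1865 = −34 kJ
Reaction B:
  Bonds broken (reactants):
    H-H: 2 × 451 = 902
    N≡N: 1 × 956 = 956
    Σ(broken) = 1858 kJ
  Bonds formed (products):
    N-H: 4 × 402 = 1608
    N-N: 1 × 158 = 158
    Σ(formed) = 1766 kJ
  ΔH_B = 1858 − 1766 = +92 kJ
ΔH_A − ΔH_B = −126 kJ, so reaction A has the more negative ΔH; |ΔH_A − ΔH_B| = 126 kJ.

Reaction A, by 126 kJ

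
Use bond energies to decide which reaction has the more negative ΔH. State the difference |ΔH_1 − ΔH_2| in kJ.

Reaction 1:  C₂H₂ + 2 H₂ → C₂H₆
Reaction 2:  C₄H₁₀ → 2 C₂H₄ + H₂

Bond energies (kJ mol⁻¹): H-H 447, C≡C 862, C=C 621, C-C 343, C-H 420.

Reaction 1:
  Bonds broken (reactants):
    C≡C: 1 × 862 = 862
    C-H: 2 × 420 = 840
    H-H: 2 × 447 = 894
    Σ(broken) = 2596 kJ
  Bonds formed (products):
    C-C: 1 × 343 = 343
    C-H: 6 × 420 = 2520
    Σ(formed) = 2863 kJ
  ΔH_1 = 2596 − 2863 = −267 kJ
Reaction 2:
  Bonds broken (reactants):
    C-C: 3 × 343 = 1029
    C-H: 10 × 420 = 4200
    Σ(broken) = 5229 kJ
  Bonds formed (products):
    C-H: 8 × 420 = 3360
    C=C: 2 × 621 = 1242
    H-H: 1 × 447 = 447
    Σ(formed) = 5049 kJ
  ΔH_2 = 5229 − 5049 = +180 kJ
ΔH_1 − ΔH_2 = −447 kJ, so reaction 1 has the more negative ΔH; |ΔH_1 − ΔH_2| = 447 kJ.

Reaction 1, by 447 kJ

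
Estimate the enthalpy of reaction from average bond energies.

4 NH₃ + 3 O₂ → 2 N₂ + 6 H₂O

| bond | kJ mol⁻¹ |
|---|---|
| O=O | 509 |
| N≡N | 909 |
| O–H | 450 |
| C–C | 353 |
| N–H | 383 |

ΔH ≈ −1095 kJ

Bonds broken (reactants):
  N–H: 12 × 383 = 4596
  O=O: 3 × 509 = 1527
  Σ(broken) = 6123 kJ
Bonds formed (products):
  N≡N: 2 × 909 = 1818
  O–H: 12 × 450 = 5400
  Σ(formed) = 7218 kJ
ΔH = Σ(broken) − Σ(formed) = 6123 − 7218 = −1095 kJ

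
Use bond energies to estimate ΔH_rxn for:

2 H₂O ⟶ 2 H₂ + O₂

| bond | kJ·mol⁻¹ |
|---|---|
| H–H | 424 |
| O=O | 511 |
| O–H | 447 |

Bonds broken (reactants):
  O–H: 4 × 447 = 1788
  Σ(broken) = 1788 kJ
Bonds formed (products):
  H–H: 2 × 424 = 848
  O=O: 1 × 511 = 511
  Σ(formed) = 1359 kJ
ΔH = Σ(broken) − Σ(formed) = 1788 − 1359 = +429 kJ

ΔH ≈ +429 kJ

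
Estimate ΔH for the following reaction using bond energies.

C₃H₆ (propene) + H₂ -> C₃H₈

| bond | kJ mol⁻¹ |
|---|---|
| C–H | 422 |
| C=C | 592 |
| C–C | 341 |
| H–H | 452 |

Bonds broken (reactants):
  C–C: 1 × 341 = 341
  C–H: 6 × 422 = 2532
  C=C: 1 × 592 = 592
  H–H: 1 × 452 = 452
  Σ(broken) = 3917 kJ
Bonds formed (products):
  C–C: 2 × 341 = 682
  C–H: 8 × 422 = 3376
  Σ(formed) = 4058 kJ
ΔH = Σ(broken) − Σ(formed) = 3917 − 4058 = −141 kJ

ΔH ≈ −141 kJ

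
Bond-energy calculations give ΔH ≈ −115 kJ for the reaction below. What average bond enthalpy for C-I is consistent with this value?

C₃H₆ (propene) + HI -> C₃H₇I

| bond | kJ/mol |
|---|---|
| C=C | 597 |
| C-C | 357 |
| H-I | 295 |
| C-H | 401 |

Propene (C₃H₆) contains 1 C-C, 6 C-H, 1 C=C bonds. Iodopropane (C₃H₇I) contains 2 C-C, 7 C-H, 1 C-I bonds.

Let D be the C-I bond energy.
Σ(broken) = 1×357 + 6×401 + 1×597 + 1×295 = 3655
Σ(formed) = 2×357 + 7×401 + 1×D = 3521 + D
ΔH = Σ(broken) − Σ(formed) = (3655) − (3521 + D) = +134 − D
Setting this equal to −115 kJ gives D = 249 kJ/mol.

D(C-I) ≈ 249 kJ/mol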